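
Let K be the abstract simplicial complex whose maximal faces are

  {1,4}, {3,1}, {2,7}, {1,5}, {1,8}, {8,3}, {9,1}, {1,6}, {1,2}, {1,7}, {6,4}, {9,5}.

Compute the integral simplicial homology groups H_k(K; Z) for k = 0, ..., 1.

H_0 ≅ Z,  H_1 ≅ Z^4.

Fix the vertex order 1 < 2 < 3 < 4 < 5 < 6 < 7 < 8 < 9 and write every simplex with vertices in increasing order. Then dim K = 1 and the simplices of K are:

  0-simplices (9): [1], [2], [3], [4], [5], [6], [7], [8], [9]
  1-simplices (12): [1,2], [1,3], [1,4], [1,5], [1,6], [1,7], [1,8], [1,9], [2,7], [3,8], [4,6], [5,9]

so the chain groups are C_0 ≅ Z^9, C_1 ≅ Z^12.

∂_1: C_1 → C_0 sends each edge [p,q] (with p < q) to q − p. For instance
  ∂[1,5] = [5] − [1].
The resulting 9×12 matrix has rank 8, and its Smith normal form has invariant factors (1,1,1,1,1,1,1,1).

Now H_k = ker ∂_k / im ∂_{k+1}, so:

  H_0: rank C_0 − rank ∂_1 = 9 − 8 = 1, and the invariant factors of ∂_1 are all 1, so H_0 = Z.
  H_1: rank ker ∂_1 − rank ∂_2 = (12 − 8) − 0 = 4, and there is no ∂_2, so H_1 = Z^4.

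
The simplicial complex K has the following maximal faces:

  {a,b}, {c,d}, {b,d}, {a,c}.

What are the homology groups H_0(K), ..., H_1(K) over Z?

H_0 = Z,  H_1 = Z.

We work with the vertex ordering a < b < c < d. The simplices of K, each written with vertices in increasing order, are:

  0-simplices (4): a, b, c, d
  1-simplices (4): ab, ac, bd, cd

giving chain groups C_0 ≅ Z^4, C_1 ≅ Z^4.

The boundary map ∂_1: C_1 → C_0 sends each edge [p,q] (with p < q) to q − p.
As a 4×4 matrix over Z this has rank 3, with invariant factors (1,1,1).

Computing H_k = (kernel of ∂_k) / (image of ∂_{k+1}):

  H_0: rank C_0 − rank ∂_1 = 4 − 3 = 1, and the invariant factors of ∂_1 are all 1, so H_0 ≅ Z.
  H_1: rank ker ∂_1 − rank ∂_2 = (4 − 3) − 0 = 1, and there is no ∂_2, so H_1 ≅ Z.

As a check, the Euler characteristic is 4 − 4 = 0, which agrees with 1 − 1 = 0.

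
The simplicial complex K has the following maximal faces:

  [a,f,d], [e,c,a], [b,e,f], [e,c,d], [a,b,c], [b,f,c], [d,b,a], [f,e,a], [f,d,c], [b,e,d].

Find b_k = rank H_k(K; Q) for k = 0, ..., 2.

Take the total order a < b < c < d < e < f on the vertex set. Then K (dimension 2) consists of the simplices:

  0-simplices (6): a, b, c, d, e, f
  1-simplices (15): ab, ac, ad, ae, af, bc, bd, be, bf, cd, ce, cf, de, df, ef
  2-simplices (10): abc, abd, ace, adf, aef, bcf, bde, bef, cde, cdf

so the chain groups are C_0 ≅ Z^6, C_1 ≅ Z^15, C_2 ≅ Z^10.

Boundary ∂_1: C_1 → C_0 is given by ∂[p,q] = [q] − [p]. For instance
  ∂af = f − a.
The 6×15 boundary matrix has rank 5 and Smith normal form diag(1,1,1,1,1).

∂_2: C_2 → C_1 sends each 2-simplex [p,q,r] to [q,r] − [p,r] + [p,q]. For instance
  ∂cde = de − ce + cd,
  ∂ace = ce − ae + ac.
The resulting 15×10 matrix has rank 10, and its Smith normal form has invariant factors (1,1,1,1,1,1,1,1,1,2).

Now H_k = ker ∂_k / im ∂_{k+1}, so:

  H_0: rank C_0 − rank ∂_1 = 6 − 5 = 1, and the invariant factors of ∂_1 are all 1, so H_0 ≅ Z.
  H_1: rank ker ∂_1 − rank ∂_2 = (15 − 5) − 10 = 0, and ∂_2 has invariant factor 2 > 1, so H_1 ≅ Z/2Z.
  H_2: rank ker ∂_2 − rank ∂_3 = (10 − 10) − 0 = 0, and there is no ∂_3, so H_2 ≅ 0.

Hence the Betti numbers are b_0 = 1, b_1 = 0, b_2 = 0.

b_0 = 1, b_1 = 0, b_2 = 0.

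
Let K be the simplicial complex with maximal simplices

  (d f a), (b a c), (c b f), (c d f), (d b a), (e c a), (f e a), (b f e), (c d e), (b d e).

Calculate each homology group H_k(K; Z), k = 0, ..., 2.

H_0 = Z,  H_1 = Z/2Z,  H_2 = 0.

K has 6 vertices, 15 edges, 10 triangles.
rank ∂_0 = 0, rank ∂_1 = 5 ⇒ b_0 = 6 − 0 − 5 = 1; all invariant factors of ∂_1 are 1 so no torsion. So H_0 = Z.
rank ∂_1 = 5, rank ∂_2 = 10 ⇒ b_1 = 15 − 5 − 10 = 0; ∂_2 has invariant factor(s) [2] giving torsion. So H_1 = Z/2Z.
rank ∂_2 = 10, rank ∂_3 = 0 ⇒ b_2 = 10 − 10 − 0 = 0. So H_2 = 0.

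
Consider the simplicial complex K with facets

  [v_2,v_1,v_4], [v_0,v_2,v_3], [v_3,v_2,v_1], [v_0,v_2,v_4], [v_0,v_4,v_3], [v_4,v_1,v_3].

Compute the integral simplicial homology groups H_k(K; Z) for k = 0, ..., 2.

H_0 = Z,  H_1 = 0,  H_2 = Z.

Take the total order v_0 < v_1 < v_2 < v_3 < v_4 on the vertex set. Then K (dimension 2) consists of the simplices:

  0-simplices (5): [v_0], [v_1], [v_2], [v_3], [v_4]
  1-simplices (9): [v_0,v_2], [v_0,v_3], [v_0,v_4], [v_1,v_2], [v_1,v_3], [v_1,v_4], [v_2,v_3], [v_2,v_4], [v_3,v_4]
  2-simplices (6): [v_0,v_2,v_3], [v_0,v_2,v_4], [v_0,v_3,v_4], [v_1,v_2,v_3], [v_1,v_2,v_4], [v_1,v_3,v_4]

so the chain groups are C_0 ≅ Z^5, C_1 ≅ Z^9, C_2 ≅ Z^6.

Boundary ∂_1: C_1 → C_0 is given by ∂[p,q] = [q] − [p]. For instance
  ∂[v_3,v_4] = [v_4] − [v_3].
The 5×9 boundary matrix has rank 4 and Smith normal form diag(1,1,1,1).

Boundary ∂_2: C_2 → C_1 sends each 2-simplex [p,q,r] to [q,r] − [p,r] + [p,q]. For instance
  ∂[v_0,v_3,v_4] = [v_3,v_4] − [v_0,v_4] + [v_0,v_3],
  ∂[v_0,v_2,v_3] = [v_2,v_3] − [v_0,v_3] + [v_0,v_2].
The 9×6 boundary matrix has rank 5 and Smith normal form diag(1,1,1,1,1).

Reading off H_k = ker ∂_k / im ∂_{k+1}:

  H_0: rank C_0 − rank ∂_1 = 5 − 4 = 1, and the invariant factors of ∂_1 are all 1, so H_0 = Z.
  H_1: rank ker ∂_1 − rank ∂_2 = (9 − 4) − 5 = 0, and the invariant factors of ∂_2 are all 1, so H_1 = 0.
  H_2: rank ker ∂_2 − rank ∂_3 = (6 − 5) − 0 = 1, and there is no ∂_3, so H_2 = Z.

(K is a triangulation of the 2-sphere S^2.)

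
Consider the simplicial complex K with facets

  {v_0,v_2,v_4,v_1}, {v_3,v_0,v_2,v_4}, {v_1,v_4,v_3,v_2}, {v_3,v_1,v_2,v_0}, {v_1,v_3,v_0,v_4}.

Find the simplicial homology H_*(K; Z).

We work with the vertex ordering v_0 < v_1 < v_2 < v_3 < v_4. The simplices of K, each written with vertices in increasing order, are:

  0-simplices (5): [v_0], [v_1], [v_2], [v_3], [v_4]
  1-simplices (10): [v_0,v_1], [v_0,v_2], [v_0,v_3], [v_0,v_4], [v_1,v_2], [v_1,v_3], [v_1,v_4], [v_2,v_3], [v_2,v_4], [v_3,v_4]
  2-simplices (10): [v_0,v_1,v_2], [v_0,v_1,v_3], [v_0,v_1,v_4], [v_0,v_2,v_3], [v_0,v_2,v_4], [v_0,v_3,v_4], [v_1,v_2,v_3], [v_1,v_2,v_4], [v_1,v_3,v_4], [v_2,v_3,v_4]
  3-simplices (5): [v_0,v_1,v_2,v_3], [v_0,v_1,v_2,v_4], [v_0,v_1,v_3,v_4], [v_0,v_2,v_3,v_4], [v_1,v_2,v_3,v_4]

so the chain groups are C_0 ≅ Z^5, C_1 ≅ Z^10, C_2 ≅ Z^10, C_3 ≅ Z^5.

Boundary ∂_1: C_1 → C_0 sends each edge [p,q] (with p < q) to q − p.
The 5×10 boundary matrix has rank 4 and Smith normal form diag(1,1,1,1).

Boundary ∂_2: C_2 → C_1 maps a triangle to the signed sum of its edges. For instance
  ∂[v_1,v_2,v_3] = [v_2,v_3] − [v_1,v_3] + [v_1,v_2],
  ∂[v_0,v_1,v_3] = [v_1,v_3] − [v_0,v_3] + [v_0,v_1].
The 10×10 boundary matrix has rank 6 and Smith normal form diag(1,1,1,1,1,1).

Boundary ∂_3: C_3 → C_2 sends each 3-simplex σ to the alternating sum Σ_i (−1)^i (σ with its i-th vertex removed). For instance
  ∂[v_0,v_1,v_2,v_4] = [v_1,v_2,v_4] − [v_0,v_2,v_4] + [v_0,v_1,v_4] − [v_0,v_1,v_2],
  ∂[v_0,v_2,v_3,v_4] = [v_2,v_3,v_4] − [v_0,v_3,v_4] + [v_0,v_2,v_4] − [v_0,v_2,v_3].
As a 10×5 matrix over Z this has rank 4, with invariant factors (1,1,1,1).

From H_k ≅ ker(∂_k) / im(∂_{k+1}) we obtain:

  H_0: rank C_0 − rank ∂_1 = 5 − 4 = 1, and the invariant factors of ∂_1 are all 1, so H_0 = Z.
  H_1: rank ker ∂_1 − rank ∂_2 = (10 − 4) − 6 = 0, and the invariant factors of ∂_2 are all 1, so H_1 = 0.
  H_2: rank ker ∂_2 − rank ∂_3 = (10 − 6) − 4 = 0, and the invariant factors of ∂_3 are all 1, so H_2 = 0.
  H_3: rank ker ∂_3 − rank ∂_4 = (5 − 4) − 0 = 1, and there is no ∂_4, so H_3 = Z.

H_0 ≅ Z,  H_1 = 0,  H_2 = 0,  H_3 ≅ Z.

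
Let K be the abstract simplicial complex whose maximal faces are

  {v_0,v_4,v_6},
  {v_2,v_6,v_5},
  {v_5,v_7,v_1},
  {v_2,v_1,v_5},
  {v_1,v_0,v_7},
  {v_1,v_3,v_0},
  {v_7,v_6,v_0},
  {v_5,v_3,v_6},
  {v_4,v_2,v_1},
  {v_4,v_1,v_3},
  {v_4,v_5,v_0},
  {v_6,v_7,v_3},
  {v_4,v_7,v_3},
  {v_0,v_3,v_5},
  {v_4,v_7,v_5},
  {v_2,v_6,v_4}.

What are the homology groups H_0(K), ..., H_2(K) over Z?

H_0 ≅ Z,  H_1 ≅ Z^2,  H_2 ≅ Z.

K has 8 vertices, 24 edges, 16 triangles.
rank ∂_0 = 0, rank ∂_1 = 7 ⇒ b_0 = 8 − 0 − 7 = 1; all invariant factors of ∂_1 are 1 so no torsion. So H_0 = Z.
rank ∂_1 = 7, rank ∂_2 = 15 ⇒ b_1 = 24 − 7 − 15 = 2; all invariant factors of ∂_2 are 1 so no torsion. So H_1 = Z^2.
rank ∂_2 = 15, rank ∂_3 = 0 ⇒ b_2 = 16 − 15 − 0 = 1. So H_2 = Z.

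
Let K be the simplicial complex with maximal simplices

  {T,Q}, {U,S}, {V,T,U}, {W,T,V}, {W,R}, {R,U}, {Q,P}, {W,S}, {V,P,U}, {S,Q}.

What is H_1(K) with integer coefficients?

H_1 = Z^4.

We work with the vertex ordering P < Q < R < S < T < U < V < W. The simplices of K, each written with vertices in increasing order, are:

  0-simplices (8): P, Q, R, S, T, U, V, W
  1-simplices (14): PQ, PU, PV, QS, QT, RU, RW, SU, SW, TU, TV, TW, UV, VW
  2-simplices (3): PUV, TUV, TVW

so the chain groups are C_0 ≅ Z^8, C_1 ≅ Z^14, C_2 ≅ Z^3.

Boundary ∂_1: C_1 → C_0 maps an edge to its endpoints' difference, ∂[p,q] = q − p. For instance
  ∂TV = V − T.
This gives a 8×14 integer matrix of rank 7; reducing to Smith normal form yields diagonal entries (1,1,1,1,1,1,1).

The boundary map ∂_2: C_2 → C_1 sends each 2-simplex [p,q,r] to [q,r] − [p,r] + [p,q]. For instance
  ∂PUV = UV − PV + PU,
  ∂TVW = VW − TW + TV.
This gives a 14×3 integer matrix of rank 3; reducing to Smith normal form yields diagonal entries (1,1,1).

Computing H_k = (kernel of ∂_k) / (image of ∂_{k+1}):

  H_1: rank ker ∂_1 − rank ∂_2 = (14 − 7) − 3 = 4, and the invariant factors of ∂_2 are all 1, so H_1 = Z^4.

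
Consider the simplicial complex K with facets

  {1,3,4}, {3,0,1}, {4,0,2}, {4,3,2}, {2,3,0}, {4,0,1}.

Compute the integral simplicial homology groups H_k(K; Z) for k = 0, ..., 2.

H_0 = Z,  H_1 = 0,  H_2 = Z.

We work with the vertex ordering 0 < 1 < 2 < 3 < 4. The simplices of K, each written with vertices in increasing order, are:

  0-simplices (5): [0], [1], [2], [3], [4]
  1-simplices (9): [0,1], [0,2], [0,3], [0,4], [1,3], [1,4], [2,3], [2,4], [3,4]
  2-simplices (6): [0,1,3], [0,1,4], [0,2,3], [0,2,4], [1,3,4], [2,3,4]

Hence C_0 ≅ Z^5, C_1 ≅ Z^9, C_2 ≅ Z^6.

Boundary ∂_1: C_1 → C_0 sends each edge [p,q] (with p < q) to q − p.
The 5×9 boundary matrix has rank 4 and Smith normal form diag(1,1,1,1).

The boundary map ∂_2: C_2 → C_1 maps a triangle to the signed sum of its edges. For instance
  ∂[0,2,4] = [2,4] − [0,4] + [0,2],
  ∂[2,3,4] = [3,4] − [2,4] + [2,3].
This gives a 9×6 integer matrix of rank 5; reducing to Smith normal form yields diagonal entries (1,1,1,1,1).

Computing H_k = (kernel of ∂_k) / (image of ∂_{k+1}):

  H_0: rank C_0 − rank ∂_1 = 5 − 4 = 1, and the invariant factors of ∂_1 are all 1, so H_0 ≅ Z.
  H_1: rank ker ∂_1 − rank ∂_2 = (9 − 4) − 5 = 0, and the invariant factors of ∂_2 are all 1, so H_1 ≅ 0.
  H_2: rank ker ∂_2 − rank ∂_3 = (6 − 5) − 0 = 1, and there is no ∂_3, so H_2 ≅ Z.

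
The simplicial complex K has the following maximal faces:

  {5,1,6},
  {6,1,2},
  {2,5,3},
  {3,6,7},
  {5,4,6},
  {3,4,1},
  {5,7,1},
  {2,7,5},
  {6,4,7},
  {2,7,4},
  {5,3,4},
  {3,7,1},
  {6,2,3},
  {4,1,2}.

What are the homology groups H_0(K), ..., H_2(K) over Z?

Take the total order 1 < 2 < 3 < 4 < 5 < 6 < 7 on the vertex set. Then K (dimension 2) consists of the simplices:

  0-simplices (7): [1], [2], [3], [4], [5], [6], [7]
  1-simplices (21): [1,2], [1,3], [1,4], [1,5], [1,6], [1,7], [2,3], [2,4], [2,5], [2,6], [2,7], [3,4], [3,5], [3,6], [3,7], [4,5], [4,6], [4,7], [5,6], [5,7], [6,7]
  2-simplices (14): [1,2,4], [1,2,6], [1,3,4], [1,3,7], [1,5,6], [1,5,7], [2,3,5], [2,3,6], [2,4,7], [2,5,7], [3,4,5], [3,6,7], [4,5,6], [4,6,7]

so the chain groups are C_0 ≅ Z^7, C_1 ≅ Z^21, C_2 ≅ Z^14.

Boundary ∂_1: C_1 → C_0 is given by ∂[p,q] = [q] − [p].
The resulting 7×21 matrix has rank 6, and its Smith normal form has invariant factors (1,1,1,1,1,1).

∂_2: C_2 → C_1 maps a triangle to the signed sum of its edges. For instance
  ∂[2,4,7] = [4,7] − [2,7] + [2,4],
  ∂[1,2,4] = [2,4] − [1,4] + [1,2].
The 21×14 boundary matrix has rank 13 and Smith normal form diag(1,1,1,1,1,1,1,1,1,1,1,1,1).

From H_k ≅ ker(∂_k) / im(∂_{k+1}) we obtain:

  H_0: rank C_0 − rank ∂_1 = 7 − 6 = 1, and the invariant factors of ∂_1 are all 1, so H_0 ≅ Z.
  H_1: rank ker ∂_1 − rank ∂_2 = (21 − 6) − 13 = 2, and the invariant factors of ∂_2 are all 1, so H_1 ≅ Z^2.
  H_2: rank ker ∂_2 − rank ∂_3 = (14 − 13) − 0 = 1, and there is no ∂_3, so H_2 ≅ Z.

(K is a triangulation of the torus T^2.)

H_0 ≅ Z,  H_1 ≅ Z^2,  H_2 ≅ Z.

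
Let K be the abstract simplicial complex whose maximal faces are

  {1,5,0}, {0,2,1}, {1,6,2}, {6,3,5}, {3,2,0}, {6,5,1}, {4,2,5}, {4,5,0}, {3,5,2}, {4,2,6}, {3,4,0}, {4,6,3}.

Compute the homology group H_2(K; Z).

H_2 ≅ 0.

Order the vertices as 0 < 1 < 2 < 3 < 4 < 5 < 6. Listing each simplex with vertices in this order, K has dimension 2 with simplices:

  0-simplices (7): [0], [1], [2], [3], [4], [5], [6]
  1-simplices (18): [0,1], [0,2], [0,3], [0,4], [0,5], [1,2], [1,5], [1,6], [2,3], [2,4], [2,5], [2,6], [3,4], [3,5], [3,6], [4,5], [4,6], [5,6]
  2-simplices (12): [0,1,2], [0,1,5], [0,2,3], [0,3,4], [0,4,5], [1,2,6], [1,5,6], [2,3,5], [2,4,5], [2,4,6], [3,4,6], [3,5,6]

so the chain groups are C_0 ≅ Z^7, C_1 ≅ Z^18, C_2 ≅ Z^12.

∂_1: C_1 → C_0 sends each edge [p,q] (with p < q) to q − p.
As a 7×18 matrix over Z this has rank 6, with invariant factors (1,1,1,1,1,1).

The boundary map ∂_2: C_2 → C_1 acts by ∂[p,q,r] = [q,r] − [p,r] + [p,q]. For instance
  ∂[2,4,5] = [4,5] − [2,5] + [2,4],
  ∂[1,2,6] = [2,6] − [1,6] + [1,2].
The resulting 18×12 matrix has rank 12, and its Smith normal form has invariant factors (1,1,1,1,1,1,1,1,1,1,1,2).

Computing H_k = (kernel of ∂_k) / (image of ∂_{k+1}):

  H_2: rank ker ∂_2 − rank ∂_3 = (12 − 12) − 0 = 0, and there is no ∂_3, so H_2 ≅ 0.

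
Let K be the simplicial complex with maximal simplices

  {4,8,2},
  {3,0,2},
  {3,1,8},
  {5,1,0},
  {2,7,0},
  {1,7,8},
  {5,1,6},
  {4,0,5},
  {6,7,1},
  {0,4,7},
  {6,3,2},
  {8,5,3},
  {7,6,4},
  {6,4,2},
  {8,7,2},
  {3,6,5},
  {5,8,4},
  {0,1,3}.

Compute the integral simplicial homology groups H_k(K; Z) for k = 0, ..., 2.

H_0 ≅ Z,  H_1 ≅ Z ⊕ Z/2,  H_2 = 0.

Take the total order 0 < 1 < 2 < 3 < 4 < 5 < 6 < 7 < 8 on the vertex set. Then K (dimension 2) consists of the simplices:

  0-simplices (9): [0], [1], [2], [3], [4], [5], [6], [7], [8]
  1-simplices (27): (27 of them)
  2-simplices (18): [0,1,3], [0,1,5], [0,2,3], [0,2,7], [0,4,5], [0,4,7], [1,3,8], [1,5,6], [1,6,7], [1,7,8], [2,3,6], [2,4,6], [2,4,8], [2,7,8], [3,5,6], [3,5,8], [4,5,8], [4,6,7]

Hence C_0 ≅ Z^9, C_1 ≅ Z^27, C_2 ≅ Z^18.

Boundary ∂_1: C_1 → C_0 maps an edge to its endpoints' difference, ∂[p,q] = q − p.
This gives a 9×27 integer matrix of rank 8; reducing to Smith normal form yields diagonal entries (1,1,1,1,1,1,1,1).

The boundary map ∂_2: C_2 → C_1 acts by ∂[p,q,r] = [q,r] − [p,r] + [p,q]. For instance
  ∂[2,4,6] = [4,6] − [2,6] + [2,4],
  ∂[0,4,5] = [4,5] − [0,5] + [0,4].
This gives a 27×18 integer matrix of rank 18; reducing to Smith normal form yields diagonal entries (1,1,1,1,1,1,1,1,1,1,1,1,1,1,1,1,1,2).

Computing H_k = (kernel of ∂_k) / (image of ∂_{k+1}):

  H_0: rank C_0 − rank ∂_1 = 9 − 8 = 1, and the invariant factors of ∂_1 are all 1, so H_0 = Z.
  H_1: rank ker ∂_1 − rank ∂_2 = (27 − 8) − 18 = 1, and ∂_2 has invariant factor 2 > 1, so H_1 = Z ⊕ Z/2.
  H_2: rank ker ∂_2 − rank ∂_3 = (18 − 18) − 0 = 0, and there is no ∂_3, so H_2 = 0.

As a check, the Euler characteristic is 9 − 27 + 18 = 0, which agrees with 1 − 1 + 0 = 0.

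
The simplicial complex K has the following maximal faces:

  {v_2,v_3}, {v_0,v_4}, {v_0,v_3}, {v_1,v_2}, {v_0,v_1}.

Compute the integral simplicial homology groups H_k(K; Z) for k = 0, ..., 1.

K has 5 vertices, 5 edges.
rank ∂_0 = 0, rank ∂_1 = 4 ⇒ b_0 = 5 − 0 − 4 = 1; all invariant factors of ∂_1 are 1 so no torsion. So H_0 = Z.
rank ∂_1 = 4, rank ∂_2 = 0 ⇒ b_1 = 5 − 4 − 0 = 1. So H_1 = Z.

H_0 ≅ Z,  H_1 ≅ Z.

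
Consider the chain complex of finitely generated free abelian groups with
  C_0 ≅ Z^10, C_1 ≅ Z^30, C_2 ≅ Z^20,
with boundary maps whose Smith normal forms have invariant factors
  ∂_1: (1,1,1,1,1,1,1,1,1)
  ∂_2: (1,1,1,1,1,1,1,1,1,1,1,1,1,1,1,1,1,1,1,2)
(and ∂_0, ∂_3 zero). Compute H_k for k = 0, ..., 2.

H_0 ≅ Z,  H_1 ≅ Z ⊕ Z_2,  H_2 = 0.

H_0: b_0 = 10 − 0 − 9 = 1; torsion from ∂_1 factors > 1: none. So H_0 ≅ Z.
H_1: b_1 = 30 − 9 − 20 = 1; torsion from ∂_2 factors > 1: [2]. So H_1 ≅ Z ⊕ Z_2.
H_2: b_2 = 20 − 20 − 0 = 0; torsion from ∂_3 factors > 1: none. So H_2 ≅ 0.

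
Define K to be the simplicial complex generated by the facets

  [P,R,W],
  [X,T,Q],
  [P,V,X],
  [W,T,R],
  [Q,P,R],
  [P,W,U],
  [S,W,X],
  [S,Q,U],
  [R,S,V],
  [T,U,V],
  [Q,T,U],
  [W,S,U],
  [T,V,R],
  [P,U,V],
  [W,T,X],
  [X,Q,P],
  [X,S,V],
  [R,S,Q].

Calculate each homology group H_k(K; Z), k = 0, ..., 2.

We work with the vertex ordering P < Q < R < S < T < U < V < W < X. The simplices of K, each written with vertices in increasing order, are:

  0-simplices (9): P, Q, R, S, T, U, V, W, X
  1-simplices (27): PQ, PR, PU, PV, PW, PX, QR, QS, QT, QU, QX, RS, RT, RV, RW, SU, SV, SW, SX, TU, TV, TW, TX, UV, UW, VX, WX
  2-simplices (18): PQR, PQX, PRW, PUV, PUW, PVX, QRS, QSU, QTU, QTX, RSV, RTV, RTW, SUW, SVX, SWX, TUV, TWX

giving chain groups C_0 ≅ Z^9, C_1 ≅ Z^27, C_2 ≅ Z^18.

∂_1: C_1 → C_0 maps an edge to its endpoints' difference, ∂[p,q] = q − p. For instance
  ∂QX = X − Q.
The resulting 9×27 matrix has rank 8, and its Smith normal form has invariant factors (1,1,1,1,1,1,1,1).

The boundary map ∂_2: C_2 → C_1 acts by ∂[p,q,r] = [q,r] − [p,r] + [p,q]. For instance
  ∂PQX = QX − PX + PQ,
  ∂SWX = WX − SX + SW.
The 27×18 boundary matrix has rank 17 and Smith normal form diag(1,1,1,1,1,1,1,1,1,1,1,1,1,1,1,1,1).

Now H_k = ker ∂_k / im ∂_{k+1}, so:

  H_0: rank C_0 − rank ∂_1 = 9 − 8 = 1, and the invariant factors of ∂_1 are all 1, so H_0 = Z.
  H_1: rank ker ∂_1 − rank ∂_2 = (27 − 8) − 17 = 2, and the invariant factors of ∂_2 are all 1, so H_1 = Z^2.
  H_2: rank ker ∂_2 − rank ∂_3 = (18 − 17) − 0 = 1, and there is no ∂_3, so H_2 = Z.

As a check, the Euler characteristic is 9 − 27 + 18 = 0, which agrees with 1 − 2 + 1 = 0.

H_0 = Z,  H_1 = Z^2,  H_2 = Z.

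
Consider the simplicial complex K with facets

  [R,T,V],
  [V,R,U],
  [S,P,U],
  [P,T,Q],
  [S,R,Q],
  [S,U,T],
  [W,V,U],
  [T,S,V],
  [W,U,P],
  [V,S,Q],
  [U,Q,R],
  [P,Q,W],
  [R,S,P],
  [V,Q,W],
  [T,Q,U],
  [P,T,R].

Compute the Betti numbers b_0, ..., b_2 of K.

b_0 = 1, b_1 = 2, b_2 = 1.

Fix the vertex order P < Q < R < S < T < U < V < W and write every simplex with vertices in increasing order. Then dim K = 2 and the simplices of K are:

  0-simplices (8): P, Q, R, S, T, U, V, W
  1-simplices (24): PQ, PR, PS, PT, PU, PW, QR, QS, QT, QU, QV, QW, RS, RT, RU, RV, ST, SU, SV, TU, TV, UV, UW, VW
  2-simplices (16): PQT, PQW, PRS, PRT, PSU, PUW, QRS, QRU, QSV, QTU, QVW, RTV, RUV, STU, STV, UVW

Hence C_0 ≅ Z^8, C_1 ≅ Z^24, C_2 ≅ Z^16.

The boundary map ∂_1: C_1 → C_0 is given by ∂[p,q] = [q] − [p]. For instance
  ∂QR = R − Q.
The resulting 8×24 matrix has rank 7, and its Smith normal form has invariant factors (1,1,1,1,1,1,1).

∂_2: C_2 → C_1 acts by ∂[p,q,r] = [q,r] − [p,r] + [p,q]. For instance
  ∂QRS = RS − QS + QR,
  ∂PQT = QT − PT + PQ.
This gives a 24×16 integer matrix of rank 15; reducing to Smith normal form yields diagonal entries (1,1,1,1,1,1,1,1,1,1,1,1,1,1,1).

Now H_k = ker ∂_k / im ∂_{k+1}, so:

  H_0: rank C_0 − rank ∂_1 = 8 − 7 = 1, and the invariant factors of ∂_1 are all 1, so H_0 ≅ Z.
  H_1: rank ker ∂_1 − rank ∂_2 = (24 − 7) − 15 = 2, and the invariant factors of ∂_2 are all 1, so H_1 ≅ Z^2.
  H_2: rank ker ∂_2 − rank ∂_3 = (16 − 15) − 0 = 1, and there is no ∂_3, so H_2 ≅ Z.

(K is a triangulation of the torus T^2.)

Hence the Betti numbers are b_0 = 1, b_1 = 2, b_2 = 1.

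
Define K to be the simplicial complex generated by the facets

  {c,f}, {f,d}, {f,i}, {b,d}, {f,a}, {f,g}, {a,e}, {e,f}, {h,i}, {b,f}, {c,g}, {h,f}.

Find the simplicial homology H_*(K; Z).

H_0 = Z,  H_1 = Z^4.

Fix the vertex order a < b < c < d < e < f < g < h < i and write every simplex with vertices in increasing order. Then dim K = 1 and the simplices of K are:

  0-simplices (9): a, b, c, d, e, f, g, h, i
  1-simplices (12): ae, af, bd, bf, cf, cg, df, ef, fg, fh, fi, hi

Hence C_0 ≅ Z^9, C_1 ≅ Z^12.

∂_1: C_1 → C_0 sends each edge [p,q] (with p < q) to q − p. For instance
  ∂ef = f − e.
The 9×12 boundary matrix has rank 8 and Smith normal form diag(1,1,1,1,1,1,1,1).

From H_k ≅ ker(∂_k) / im(∂_{k+1}) we obtain:

  H_0: rank C_0 − rank ∂_1 = 9 − 8 = 1, and the invariant factors of ∂_1 are all 1, so H_0 ≅ Z.
  H_1: rank ker ∂_1 − rank ∂_2 = (12 − 8) − 0 = 4, and there is no ∂_2, so H_1 ≅ Z^4.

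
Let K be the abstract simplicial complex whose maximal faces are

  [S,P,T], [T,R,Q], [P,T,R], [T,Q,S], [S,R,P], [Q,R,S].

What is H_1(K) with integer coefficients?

Fix the vertex order P < Q < R < S < T and write every simplex with vertices in increasing order. Then dim K = 2 and the simplices of K are:

  0-simplices (5): P, Q, R, S, T
  1-simplices (9): PR, PS, PT, QR, QS, QT, RS, RT, ST
  2-simplices (6): PRS, PRT, PST, QRS, QRT, QST

so the chain groups are C_0 ≅ Z^5, C_1 ≅ Z^9, C_2 ≅ Z^6.

Boundary ∂_1: C_1 → C_0 sends each edge [p,q] (with p < q) to q − p. For instance
  ∂RT = T − R.
The 5×9 boundary matrix has rank 4 and Smith normal form diag(1,1,1,1).

∂_2: C_2 → C_1 acts by ∂[p,q,r] = [q,r] − [p,r] + [p,q]. For instance
  ∂PRS = RS − PS + PR,
  ∂QRT = RT − QT + QR.
The resulting 9×6 matrix has rank 5, and its Smith normal form has invariant factors (1,1,1,1,1).

Computing H_k = (kernel of ∂_k) / (image of ∂_{k+1}):

  H_1: rank ker ∂_1 − rank ∂_2 = (9 − 4) − 5 = 0, and the invariant factors of ∂_2 are all 1, so H_1 = 0.

(K is a triangulation of the 2-sphere S^2.)

H_1 ≅ 0.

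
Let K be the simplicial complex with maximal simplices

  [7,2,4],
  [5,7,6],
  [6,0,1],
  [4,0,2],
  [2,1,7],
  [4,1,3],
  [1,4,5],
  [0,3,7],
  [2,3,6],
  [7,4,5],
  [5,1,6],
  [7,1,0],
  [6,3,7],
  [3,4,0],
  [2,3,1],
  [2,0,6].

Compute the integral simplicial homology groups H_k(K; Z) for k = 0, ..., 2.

Take the total order 0 < 1 < 2 < 3 < 4 < 5 < 6 < 7 on the vertex set. Then K (dimension 2) consists of the simplices:

  0-simplices (8): [0], [1], [2], [3], [4], [5], [6], [7]
  1-simplices (24): (24 of them)
  2-simplices (16): [0,1,6], [0,1,7], [0,2,4], [0,2,6], [0,3,4], [0,3,7], [1,2,3], [1,2,7], [1,3,4], [1,4,5], [1,5,6], [2,3,6], [2,4,7], [3,6,7], [4,5,7], [5,6,7]

giving chain groups C_0 ≅ Z^8, C_1 ≅ Z^24, C_2 ≅ Z^16.

∂_1: C_1 → C_0 is given by ∂[p,q] = [q] − [p]. For instance
  ∂[1,2] = [2] − [1].
This gives a 8×24 integer matrix of rank 7; reducing to Smith normal form yields diagonal entries (1,1,1,1,1,1,1).

∂_2: C_2 → C_1 acts by ∂[p,q,r] = [q,r] − [p,r] + [p,q]. For instance
  ∂[0,1,7] = [1,7] − [0,7] + [0,1],
  ∂[1,3,4] = [3,4] − [1,4] + [1,3].
As a 24×16 matrix over Z this has rank 15, with invariant factors (1,1,1,1,1,1,1,1,1,1,1,1,1,1,1).

Now H_k = ker ∂_k / im ∂_{k+1}, so:

  H_0: rank C_0 − rank ∂_1 = 8 − 7 = 1, and the invariant factors of ∂_1 are all 1, so H_0 ≅ Z.
  H_1: rank ker ∂_1 − rank ∂_2 = (24 − 7) − 15 = 2, and the invariant factors of ∂_2 are all 1, so H_1 ≅ Z^2.
  H_2: rank ker ∂_2 − rank ∂_3 = (16 − 15) − 0 = 1, and there is no ∂_3, so H_2 ≅ Z.

H_0 = Z,  H_1 = Z^2,  H_2 = Z.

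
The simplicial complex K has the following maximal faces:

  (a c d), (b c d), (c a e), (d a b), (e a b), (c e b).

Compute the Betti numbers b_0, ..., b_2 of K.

K has 5 vertices, 9 edges, 6 triangles.
rank ∂_0 = 0, rank ∂_1 = 4 ⇒ b_0 = 5 − 0 − 4 = 1; all invariant factors of ∂_1 are 1 so no torsion. So H_0 ≅ Z.
rank ∂_1 = 4, rank ∂_2 = 5 ⇒ b_1 = 9 − 4 − 5 = 0; all invariant factors of ∂_2 are 1 so no torsion. So H_1 ≅ 0.
rank ∂_2 = 5, rank ∂_3 = 0 ⇒ b_2 = 6 − 5 − 0 = 1. So H_2 ≅ Z.

b_0 = 1, b_1 = 0, b_2 = 1.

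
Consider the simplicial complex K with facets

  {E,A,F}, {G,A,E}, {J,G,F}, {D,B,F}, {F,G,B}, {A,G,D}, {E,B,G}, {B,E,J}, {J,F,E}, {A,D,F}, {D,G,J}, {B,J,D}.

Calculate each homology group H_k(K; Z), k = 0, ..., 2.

H_0 ≅ Z,  H_1 ≅ Z/2Z,  H_2 = 0.

Fix the vertex order A < B < D < E < F < G < J and write every simplex with vertices in increasing order. Then dim K = 2 and the simplices of K are:

  0-simplices (7): A, B, D, E, F, G, J
  1-simplices (18): AD, AE, AF, AG, BD, BE, BF, BG, BJ, DF, DG, DJ, EF, EG, EJ, FG, FJ, GJ
  2-simplices (12): ADF, ADG, AEF, AEG, BDF, BDJ, BEG, BEJ, BFG, DGJ, EFJ, FGJ

giving chain groups C_0 ≅ Z^7, C_1 ≅ Z^18, C_2 ≅ Z^12.

Boundary ∂_1: C_1 → C_0 is given by ∂[p,q] = [q] − [p]. For instance
  ∂FJ = J − F.
The 7×18 boundary matrix has rank 6 and Smith normal form diag(1,1,1,1,1,1).

The boundary map ∂_2: C_2 → C_1 maps a triangle to the signed sum of its edges. For instance
  ∂AEG = EG − AG + AE,
  ∂BFG = FG − BG + BF.
The resulting 18×12 matrix has rank 12, and its Smith normal form has invariant factors (1,1,1,1,1,1,1,1,1,1,1,2).

Now H_k = ker ∂_k / im ∂_{k+1}, so:

  H_0: rank C_0 − rank ∂_1 = 7 − 6 = 1, and the invariant factors of ∂_1 are all 1, so H_0 = Z.
  H_1: rank ker ∂_1 − rank ∂_2 = (18 − 6) − 12 = 0, and ∂_2 has invariant factor 2 > 1, so H_1 = Z/2Z.
  H_2: rank ker ∂_2 − rank ∂_3 = (12 − 12) − 0 = 0, and there is no ∂_3, so H_2 = 0.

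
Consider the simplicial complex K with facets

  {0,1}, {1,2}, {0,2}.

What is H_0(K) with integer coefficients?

Order the vertices as 0 < 1 < 2. Listing each simplex with vertices in this order, K has dimension 1 with simplices:

  0-simplices (3): [0], [1], [2]
  1-simplices (3): [0,1], [0,2], [1,2]

so the chain groups are C_0 ≅ Z^3, C_1 ≅ Z^3.

The boundary map ∂_1: C_1 → C_0 is given by ∂[p,q] = [q] − [p].
The 3×3 boundary matrix has rank 2 and Smith normal form diag(1,1).

From H_k ≅ ker(∂_k) / im(∂_{k+1}) we obtain:

  H_0: rank C_0 − rank ∂_1 = 3 − 2 = 1, and the invariant factors of ∂_1 are all 1, so H_0 = Z.

H_0 ≅ Z.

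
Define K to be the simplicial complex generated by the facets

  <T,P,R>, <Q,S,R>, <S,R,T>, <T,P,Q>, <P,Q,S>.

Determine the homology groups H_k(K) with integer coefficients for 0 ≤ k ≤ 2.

K has 5 vertices, 10 edges, 5 triangles.
rank ∂_0 = 0, rank ∂_1 = 4 ⇒ b_0 = 5 − 0 − 4 = 1; all invariant factors of ∂_1 are 1 so no torsion. So H_0 = Z.
rank ∂_1 = 4, rank ∂_2 = 5 ⇒ b_1 = 10 − 4 − 5 = 1; all invariant factors of ∂_2 are 1 so no torsion. So H_1 = Z.
rank ∂_2 = 5, rank ∂_3 = 0 ⇒ b_2 = 5 − 5 − 0 = 0. So H_2 = 0.

H_0 ≅ Z,  H_1 ≅ Z,  H_2 = 0.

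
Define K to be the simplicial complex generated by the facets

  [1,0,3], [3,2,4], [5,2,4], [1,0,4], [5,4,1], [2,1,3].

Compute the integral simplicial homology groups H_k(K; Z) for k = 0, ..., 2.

H_0 = Z,  H_1 = Z,  H_2 = 0.

Order the vertices as 0 < 1 < 2 < 3 < 4 < 5. Listing each simplex with vertices in this order, K has dimension 2 with simplices:

  0-simplices (6): [0], [1], [2], [3], [4], [5]
  1-simplices (12): [0,1], [0,3], [0,4], [1,2], [1,3], [1,4], [1,5], [2,3], [2,4], [2,5], [3,4], [4,5]
  2-simplices (6): [0,1,3], [0,1,4], [1,2,3], [1,4,5], [2,3,4], [2,4,5]

so the chain groups are C_0 ≅ Z^6, C_1 ≅ Z^12, C_2 ≅ Z^6.

The boundary map ∂_1: C_1 → C_0 sends each edge [p,q] (with p < q) to q − p.
As a 6×12 matrix over Z this has rank 5, with invariant factors (1,1,1,1,1).

The boundary map ∂_2: C_2 → C_1 acts by ∂[p,q,r] = [q,r] − [p,r] + [p,q]. For instance
  ∂[1,2,3] = [2,3] − [1,3] + [1,2],
  ∂[0,1,4] = [1,4] − [0,4] + [0,1].
The resulting 12×6 matrix has rank 6, and its Smith normal form has invariant factors (1,1,1,1,1,1).

Reading off H_k = ker ∂_k / im ∂_{k+1}:

  H_0: rank C_0 − rank ∂_1 = 6 − 5 = 1, and the invariant factors of ∂_1 are all 1, so H_0 ≅ Z.
  H_1: rank ker ∂_1 − rank ∂_2 = (12 − 5) − 6 = 1, and the invariant factors of ∂_2 are all 1, so H_1 ≅ Z.
  H_2: rank ker ∂_2 − rank ∂_3 = (6 − 6) − 0 = 0, and there is no ∂_3, so H_2 ≅ 0.

As a check, the Euler characteristic is 6 − 12 + 6 = 0, which agrees with 1 − 1 + 0 = 0.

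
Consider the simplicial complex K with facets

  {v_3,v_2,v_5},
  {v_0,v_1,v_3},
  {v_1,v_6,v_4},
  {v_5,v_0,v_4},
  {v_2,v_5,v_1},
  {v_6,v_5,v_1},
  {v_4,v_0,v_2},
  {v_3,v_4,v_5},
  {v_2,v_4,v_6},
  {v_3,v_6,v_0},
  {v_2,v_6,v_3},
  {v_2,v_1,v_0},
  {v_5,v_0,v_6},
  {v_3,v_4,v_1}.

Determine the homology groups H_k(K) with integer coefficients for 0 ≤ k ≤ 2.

H_0 = Z,  H_1 = Z^2,  H_2 = Z.

Order the vertices as v_0 < v_1 < v_2 < v_3 < v_4 < v_5 < v_6. Listing each simplex with vertices in this order, K has dimension 2 with simplices:

  0-simplices (7): [v_0], [v_1], [v_2], [v_3], [v_4], [v_5], [v_6]
  1-simplices (21): (21 of them)
  2-simplices (14): (14 of them)

Hence C_0 ≅ Z^7, C_1 ≅ Z^21, C_2 ≅ Z^14.

Boundary ∂_1: C_1 → C_0 maps an edge to its endpoints' difference, ∂[p,q] = q − p. For instance
  ∂[v_2,v_5] = [v_5] − [v_2].
This gives a 7×21 integer matrix of rank 6; reducing to Smith normal form yields diagonal entries (1,1,1,1,1,1).

Boundary ∂_2: C_2 → C_1 maps a triangle to the signed sum of its edges. For instance
  ∂[v_1,v_2,v_5] = [v_2,v_5] − [v_1,v_5] + [v_1,v_2],
  ∂[v_1,v_5,v_6] = [v_5,v_6] − [v_1,v_6] + [v_1,v_5].
As a 21×14 matrix over Z this has rank 13, with invariant factors (1,1,1,1,1,1,1,1,1,1,1,1,1).

Now H_k = ker ∂_k / im ∂_{k+1}, so:

  H_0: rank C_0 − rank ∂_1 = 7 − 6 = 1, and the invariant factors of ∂_1 are all 1, so H_0 ≅ Z.
  H_1: rank ker ∂_1 − rank ∂_2 = (21 − 6) − 13 = 2, and the invariant factors of ∂_2 are all 1, so H_1 ≅ Z^2.
  H_2: rank ker ∂_2 − rank ∂_3 = (14 − 13) − 0 = 1, and there is no ∂_3, so H_2 ≅ Z.

As a check, the Euler characteristic is 7 − 21 + 14 = 0, which agrees with 1 − 2 + 1 = 0.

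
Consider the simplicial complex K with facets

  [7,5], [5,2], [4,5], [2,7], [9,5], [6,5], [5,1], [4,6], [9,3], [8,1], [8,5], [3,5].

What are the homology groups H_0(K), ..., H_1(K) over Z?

H_0 ≅ Z,  H_1 ≅ Z^4.

Fix the vertex order 1 < 2 < 3 < 4 < 5 < 6 < 7 < 8 < 9 and write every simplex with vertices in increasing order. Then dim K = 1 and the simplices of K are:

  0-simplices (9): [1], [2], [3], [4], [5], [6], [7], [8], [9]
  1-simplices (12): [1,5], [1,8], [2,5], [2,7], [3,5], [3,9], [4,5], [4,6], [5,6], [5,7], [5,8], [5,9]

Hence C_0 ≅ Z^9, C_1 ≅ Z^12.

The boundary map ∂_1: C_1 → C_0 is given by ∂[p,q] = [q] − [p]. For instance
  ∂[5,6] = [6] − [5].
This gives a 9×12 integer matrix of rank 8; reducing to Smith normal form yields diagonal entries (1,1,1,1,1,1,1,1).

Now H_k = ker ∂_k / im ∂_{k+1}, so:

  H_0: rank C_0 − rank ∂_1 = 9 − 8 = 1, and the invariant factors of ∂_1 are all 1, so H_0 = Z.
  H_1: rank ker ∂_1 − rank ∂_2 = (12 − 8) − 0 = 4, and there is no ∂_2, so H_1 = Z^4.

As a check, the Euler characteristic is 9 − 12 = -3, which agrees with 1 − 4 = -3.
(K is a triangulation of a wedge of 4 circles.)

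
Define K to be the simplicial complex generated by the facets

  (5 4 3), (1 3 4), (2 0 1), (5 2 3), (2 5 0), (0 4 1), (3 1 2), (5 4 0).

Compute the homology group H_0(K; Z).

Fix the vertex order 0 < 1 < 2 < 3 < 4 < 5 and write every simplex with vertices in increasing order. Then dim K = 2 and the simplices of K are:

  0-simplices (6): [0], [1], [2], [3], [4], [5]
  1-simplices (12): [0,1], [0,2], [0,4], [0,5], [1,2], [1,3], [1,4], [2,3], [2,5], [3,4], [3,5], [4,5]
  2-simplices (8): [0,1,2], [0,1,4], [0,2,5], [0,4,5], [1,2,3], [1,3,4], [2,3,5], [3,4,5]

Hence C_0 ≅ Z^6, C_1 ≅ Z^12, C_2 ≅ Z^8.

Boundary ∂_1: C_1 → C_0 is given by ∂[p,q] = [q] − [p]. For instance
  ∂[0,5] = [5] − [0].
The 6×12 boundary matrix has rank 5 and Smith normal form diag(1,1,1,1,1).

Boundary ∂_2: C_2 → C_1 acts by ∂[p,q,r] = [q,r] − [p,r] + [p,q]. For instance
  ∂[0,2,5] = [2,5] − [0,5] + [0,2],
  ∂[1,3,4] = [3,4] − [1,4] + [1,3].
As a 12×8 matrix over Z this has rank 7, with invariant factors (1,1,1,1,1,1,1).

Now H_k = ker ∂_k / im ∂_{k+1}, so:

  H_0: rank C_0 − rank ∂_1 = 6 − 5 = 1, and the invariant factors of ∂_1 are all 1, so H_0 = Z.

H_0 ≅ Z.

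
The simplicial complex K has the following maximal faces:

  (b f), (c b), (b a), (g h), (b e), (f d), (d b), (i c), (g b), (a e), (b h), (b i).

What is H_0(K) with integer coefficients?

We work with the vertex ordering a < b < c < d < e < f < g < h < i. The simplices of K, each written with vertices in increasing order, are:

  0-simplices (9): a, b, c, d, e, f, g, h, i
  1-simplices (12): ab, ae, bc, bd, be, bf, bg, bh, bi, ci, df, gh

giving chain groups C_0 ≅ Z^9, C_1 ≅ Z^12.

Boundary ∂_1: C_1 → C_0 sends each edge [p,q] (with p < q) to q − p.
As a 9×12 matrix over Z this has rank 8, with invariant factors (1,1,1,1,1,1,1,1).

Reading off H_k = ker ∂_k / im ∂_{k+1}:

  H_0: rank C_0 − rank ∂_1 = 9 − 8 = 1, and the invariant factors of ∂_1 are all 1, so H_0 ≅ Z.

H_0 = Z.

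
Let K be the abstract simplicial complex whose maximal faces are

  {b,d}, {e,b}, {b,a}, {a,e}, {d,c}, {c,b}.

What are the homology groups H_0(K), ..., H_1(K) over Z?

H_0 = Z,  H_1 = Z^2.

Take the total order a < b < c < d < e on the vertex set. Then K (dimension 1) consists of the simplices:

  0-simplices (5): a, b, c, d, e
  1-simplices (6): ab, ae, bc, bd, be, cd

so the chain groups are C_0 ≅ Z^5, C_1 ≅ Z^6.

The boundary map ∂_1: C_1 → C_0 is given by ∂[p,q] = [q] − [p].
The resulting 5×6 matrix has rank 4, and its Smith normal form has invariant factors (1,1,1,1).

From H_k ≅ ker(∂_k) / im(∂_{k+1}) we obtain:

  H_0: rank C_0 − rank ∂_1 = 5 − 4 = 1, and the invariant factors of ∂_1 are all 1, so H_0 ≅ Z.
  H_1: rank ker ∂_1 − rank ∂_2 = (6 − 4) − 0 = 2, and there is no ∂_2, so H_1 ≅ Z^2.

As a check, the Euler characteristic is 5 − 6 = -1, which agrees with 1 − 2 = -1.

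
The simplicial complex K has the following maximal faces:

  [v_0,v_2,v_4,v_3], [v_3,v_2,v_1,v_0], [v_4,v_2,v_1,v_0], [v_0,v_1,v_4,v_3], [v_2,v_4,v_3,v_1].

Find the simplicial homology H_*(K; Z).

We work with the vertex ordering v_0 < v_1 < v_2 < v_3 < v_4. The simplices of K, each written with vertices in increasing order, are:

  0-simplices (5): [v_0], [v_1], [v_2], [v_3], [v_4]
  1-simplices (10): [v_0,v_1], [v_0,v_2], [v_0,v_3], [v_0,v_4], [v_1,v_2], [v_1,v_3], [v_1,v_4], [v_2,v_3], [v_2,v_4], [v_3,v_4]
  2-simplices (10): [v_0,v_1,v_2], [v_0,v_1,v_3], [v_0,v_1,v_4], [v_0,v_2,v_3], [v_0,v_2,v_4], [v_0,v_3,v_4], [v_1,v_2,v_3], [v_1,v_2,v_4], [v_1,v_3,v_4], [v_2,v_3,v_4]
  3-simplices (5): [v_0,v_1,v_2,v_3], [v_0,v_1,v_2,v_4], [v_0,v_1,v_3,v_4], [v_0,v_2,v_3,v_4], [v_1,v_2,v_3,v_4]

so the chain groups are C_0 ≅ Z^5, C_1 ≅ Z^10, C_2 ≅ Z^10, C_3 ≅ Z^5.

∂_1: C_1 → C_0 is given by ∂[p,q] = [q] − [p].
The 5×10 boundary matrix has rank 4 and Smith normal form diag(1,1,1,1).

The boundary map ∂_2: C_2 → C_1 maps a triangle to the signed sum of its edges. For instance
  ∂[v_0,v_1,v_3] = [v_1,v_3] − [v_0,v_3] + [v_0,v_1],
  ∂[v_0,v_1,v_4] = [v_1,v_4] − [v_0,v_4] + [v_0,v_1].
The 10×10 boundary matrix has rank 6 and Smith normal form diag(1,1,1,1,1,1).

The boundary map ∂_3: C_3 → C_2 sends each 3-simplex σ to the alternating sum Σ_i (−1)^i (σ with its i-th vertex removed). For instance
  ∂[v_0,v_1,v_3,v_4] = [v_1,v_3,v_4] − [v_0,v_3,v_4] + [v_0,v_1,v_4] − [v_0,v_1,v_3],
  ∂[v_0,v_1,v_2,v_4] = [v_1,v_2,v_4] − [v_0,v_2,v_4] + [v_0,v_1,v_4] − [v_0,v_1,v_2].
This gives a 10×5 integer matrix of rank 4; reducing to Smith normal form yields diagonal entries (1,1,1,1).

Reading off H_k = ker ∂_k / im ∂_{k+1}:

  H_0: rank C_0 − rank ∂_1 = 5 − 4 = 1, and the invariant factors of ∂_1 are all 1, so H_0 ≅ Z.
  H_1: rank ker ∂_1 − rank ∂_2 = (10 − 4) − 6 = 0, and the invariant factors of ∂_2 are all 1, so H_1 ≅ 0.
  H_2: rank ker ∂_2 − rank ∂_3 = (10 − 6) − 4 = 0, and the invariant factors of ∂_3 are all 1, so H_2 ≅ 0.
  H_3: rank ker ∂_3 − rank ∂_4 = (5 − 4) − 0 = 1, and there is no ∂_4, so H_3 ≅ Z.

As a check, the Euler characteristic is 5 − 10 + 10 − 5 = 0, which agrees with 1 − 0 + 0 − 1 = 0.
(K is a triangulation of the 3-sphere S^3.)

H_0 ≅ Z,  H_1 = 0,  H_2 = 0,  H_3 ≅ Z.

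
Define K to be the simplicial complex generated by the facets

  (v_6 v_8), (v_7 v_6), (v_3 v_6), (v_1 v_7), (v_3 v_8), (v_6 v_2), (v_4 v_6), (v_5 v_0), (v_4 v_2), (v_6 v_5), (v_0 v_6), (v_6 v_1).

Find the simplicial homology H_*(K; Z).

H_0 = Z,  H_1 = Z^4.

We work with the vertex ordering v_0 < v_1 < v_2 < v_3 < v_4 < v_5 < v_6 < v_7 < v_8. The simplices of K, each written with vertices in increasing order, are:

  0-simplices (9): [v_0], [v_1], [v_2], [v_3], [v_4], [v_5], [v_6], [v_7], [v_8]
  1-simplices (12): [v_0,v_5], [v_0,v_6], [v_1,v_6], [v_1,v_7], [v_2,v_4], [v_2,v_6], [v_3,v_6], [v_3,v_8], [v_4,v_6], [v_5,v_6], [v_6,v_7], [v_6,v_8]

giving chain groups C_0 ≅ Z^9, C_1 ≅ Z^12.

∂_1: C_1 → C_0 maps an edge to its endpoints' difference, ∂[p,q] = q − p. For instance
  ∂[v_4,v_6] = [v_6] − [v_4].
As a 9×12 matrix over Z this has rank 8, with invariant factors (1,1,1,1,1,1,1,1).

Reading off H_k = ker ∂_k / im ∂_{k+1}:

  H_0: rank C_0 − rank ∂_1 = 9 − 8 = 1, and the invariant factors of ∂_1 are all 1, so H_0 = Z.
  H_1: rank ker ∂_1 − rank ∂_2 = (12 − 8) − 0 = 4, and there is no ∂_2, so H_1 = Z^4.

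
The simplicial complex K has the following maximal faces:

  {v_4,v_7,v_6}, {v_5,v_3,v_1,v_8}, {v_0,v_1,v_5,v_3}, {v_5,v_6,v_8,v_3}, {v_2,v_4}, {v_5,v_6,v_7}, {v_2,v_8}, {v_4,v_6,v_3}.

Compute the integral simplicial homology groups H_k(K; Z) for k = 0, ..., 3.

K has 9 vertices, 19 edges, 13 triangles, 3 3-simplices.
rank ∂_0 = 0, rank ∂_1 = 8 ⇒ b_0 = 9 − 0 − 8 = 1; all invariant factors of ∂_1 are 1 so no torsion. So H_0 ≅ Z.
rank ∂_1 = 8, rank ∂_2 = 10 ⇒ b_1 = 19 − 8 − 10 = 1; all invariant factors of ∂_2 are 1 so no torsion. So H_1 ≅ Z.
rank ∂_2 = 10, rank ∂_3 = 3 ⇒ b_2 = 13 − 10 − 3 = 0; all invariant factors of ∂_3 are 1 so no torsion. So H_2 ≅ 0.
rank ∂_3 = 3, rank ∂_4 = 0 ⇒ b_3 = 3 − 3 − 0 = 0. So H_3 ≅ 0.

H_0 ≅ Z,  H_1 ≅ Z,  H_2 = 0,  H_3 = 0.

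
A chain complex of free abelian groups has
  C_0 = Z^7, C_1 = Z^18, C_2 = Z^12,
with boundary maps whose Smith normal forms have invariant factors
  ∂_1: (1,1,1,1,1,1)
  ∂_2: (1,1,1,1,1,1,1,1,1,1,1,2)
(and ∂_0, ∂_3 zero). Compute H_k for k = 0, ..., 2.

H_0: b_0 = 7 − 0 − 6 = 1; torsion from ∂_1 factors > 1: none. So H_0 = Z.
H_1: b_1 = 18 − 6 − 12 = 0; torsion from ∂_2 factors > 1: [2]. So H_1 = Z/2.
H_2: b_2 = 12 − 12 − 0 = 0; torsion from ∂_3 factors > 1: none. So H_2 = 0.

H_0 = Z,  H_1 = Z/2,  H_2 = 0.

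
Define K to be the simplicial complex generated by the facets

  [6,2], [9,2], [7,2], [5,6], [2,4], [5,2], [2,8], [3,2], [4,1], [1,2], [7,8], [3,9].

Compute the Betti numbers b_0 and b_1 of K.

b_0 = 1, b_1 = 4.

Take the total order 1 < 2 < 3 < 4 < 5 < 6 < 7 < 8 < 9 on the vertex set. Then K (dimension 1) consists of the simplices:

  0-simplices (9): [1], [2], [3], [4], [5], [6], [7], [8], [9]
  1-simplices (12): [1,2], [1,4], [2,3], [2,4], [2,5], [2,6], [2,7], [2,8], [2,9], [3,9], [5,6], [7,8]

giving chain groups C_0 ≅ Z^9, C_1 ≅ Z^12.

The boundary map ∂_1: C_1 → C_0 sends each edge [p,q] (with p < q) to q − p.
The 9×12 boundary matrix has rank 8 and Smith normal form diag(1,1,1,1,1,1,1,1).

Computing H_k = (kernel of ∂_k) / (image of ∂_{k+1}):

  H_0: rank C_0 − rank ∂_1 = 9 − 8 = 1, and the invariant factors of ∂_1 are all 1, so H_0 = Z.
  H_1: rank ker ∂_1 − rank ∂_2 = (12 − 8) − 0 = 4, and there is no ∂_2, so H_1 = Z^4.

As a check, the Euler characteristic is 9 − 12 = -3, which agrees with 1 − 4 = -3.
(K is a triangulation of a wedge of 4 circles.)

Hence the Betti numbers are b_0 = 1, b_1 = 4.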